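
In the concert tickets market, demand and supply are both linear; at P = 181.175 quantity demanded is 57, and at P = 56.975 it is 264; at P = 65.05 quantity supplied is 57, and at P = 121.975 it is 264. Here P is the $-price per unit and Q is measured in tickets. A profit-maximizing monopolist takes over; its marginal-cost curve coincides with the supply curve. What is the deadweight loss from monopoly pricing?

$2605.53

Demand slope = (56.975 − 181.175)/(264 − 57) = −0.6, so P = 215.375 − 0.6Q.
Supply slope = (121.975 − 65.05)/(264 − 57) = 0.275, so P = 49.375 + 0.275Q.
Competitive equilibrium: 215.375 − 0.6Q = 49.375 + 0.275Q → Q* = 189.7143, P* = 101.5464.
Marginal revenue: MR = 215.375 − 1.2Q. Set MR = MC: 215.375 − 1.2Q = 49.375 + 0.275Q → Q_m = 112.5424.
Price P_m = 215.375 − 0.6·112.5424 = 147.8496; MC(Q_m) = 49.375 + 0.275·112.5424 = 80.3242.
Competitive Q* = 189.7143, so ΔQ = 77.1719; wedge = 147.8496 − 80.3242 = 67.5254.
Welfare loss = ½ × 77.1719 × 67.5254 = $2605.53.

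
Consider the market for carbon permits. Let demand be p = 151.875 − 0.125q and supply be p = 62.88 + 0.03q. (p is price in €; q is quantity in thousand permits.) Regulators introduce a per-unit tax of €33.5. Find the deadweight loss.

€3620.16 thousand

Competitive equilibrium: 151.875 − 0.125q = 62.88 + 0.03q → q* = 574.1613, p* = 80.1048.
With the tax, the buyer price exceeds the seller price by 33.5: (151.875 − 0.125q) − (62.88 + 0.03q) = 33.5 → q' = 358.0323.
Δq = 574.1613 − 358.0323 = 216.129; the wedge equals the tax, 33.5.
Welfare loss = ½ × 216.129 × 33.5 = €3620.16 thousand.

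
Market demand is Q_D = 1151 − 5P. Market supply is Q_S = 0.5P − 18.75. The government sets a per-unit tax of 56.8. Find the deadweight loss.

In inverse form: demand P = 230.2 − 0.2Q, supply P = 37.5 + 2Q.
Competitive equilibrium: 230.2 − 0.2Q = 37.5 + 2Q → Q* = 87.5909, P* = 212.6818.
With the tax, the buyer price exceeds the seller price by 56.8: (230.2 − 0.2Q) − (37.5 + 2Q) = 56.8 → Q' = 61.7727.
ΔQ = 87.5909 − 61.7727 = 25.8182; the wedge equals the tax, 56.8.
The triangle = ½ × 25.8182 × 56.8 = 733.24.

733.24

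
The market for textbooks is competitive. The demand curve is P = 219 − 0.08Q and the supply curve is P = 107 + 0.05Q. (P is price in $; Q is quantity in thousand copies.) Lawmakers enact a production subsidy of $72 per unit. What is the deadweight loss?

Competitive equilibrium: 219 − 0.08Q = 107 + 0.05Q → Q* = 861.5385, P* = 150.0769.
The subsidy lowers effective supply by 72: P = 35 + 0.05Q.
New quantity: 219 − 0.08Q = 35 + 0.05Q → Q' = 1415.3846.
Overproduction ΔQ = 1415.3846 − 861.5385 = 553.8461; wedge = subsidy = 72.
Welfare loss = ½ × 553.8461 × 72 = $19938.46 thousand.

$19938.46 thousand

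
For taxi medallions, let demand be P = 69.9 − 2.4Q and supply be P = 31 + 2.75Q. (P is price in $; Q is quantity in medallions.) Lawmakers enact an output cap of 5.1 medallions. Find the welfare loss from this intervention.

$15.50

Competitive equilibrium: 69.9 − 2.4Q = 31 + 2.75Q → Q* = 7.5534, P* = 51.7718.
At Q = 5.1: demand price = 69.9 − 2.4·5.1 = 57.66; supply price = 31 + 2.75·5.1 = 45.025.
ΔQ = 7.5534 − 5.1 = 2.4534; wedge = 57.66 − 45.025 = 12.635.
The triangle = ½ × 2.4534 × 12.635 = $15.50.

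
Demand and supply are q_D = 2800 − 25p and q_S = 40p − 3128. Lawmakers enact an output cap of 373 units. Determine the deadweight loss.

702.29

In inverse form: demand p = 112 − 0.04q, supply p = 78.2 + 0.025q.
Competitive equilibrium: 112 − 0.04q = 78.2 + 0.025q → q* = 520, p* = 91.2.
At q = 373: demand price = 112 − 0.04·373 = 97.08; supply price = 78.2 + 0.025·373 = 87.525.
Δq = 520 − 373 = 147; wedge = 97.08 − 87.525 = 9.555.
Welfare loss = ½ × 147 × 9.555 = 702.29.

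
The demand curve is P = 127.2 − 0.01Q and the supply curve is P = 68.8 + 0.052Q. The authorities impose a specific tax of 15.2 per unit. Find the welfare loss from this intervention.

Competitive equilibrium: 127.2 − 0.01Q = 68.8 + 0.052Q → Q* = 941.9355, P* = 117.7806.
With the tax, the buyer price exceeds the seller price by 15.2: (127.2 − 0.01Q) − (68.8 + 0.052Q) = 15.2 → Q' = 696.7742.
ΔQ = 941.9355 − 696.7742 = 245.1613; the wedge equals the tax, 15.2.
DWL = ½ × 245.1613 × 15.2 = 1863.23.

1863.23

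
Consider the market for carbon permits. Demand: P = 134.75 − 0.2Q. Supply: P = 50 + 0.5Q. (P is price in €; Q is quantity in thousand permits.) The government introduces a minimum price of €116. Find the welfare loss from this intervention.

€261.26 thousand

Competitive equilibrium: 134.75 − 0.2Q = 50 + 0.5Q → Q* = 121.0714, P* = 110.5357.
At the floor P = 116, quantity demanded = (134.75 − 116)/0.2 = 93.75.
Sellers' marginal cost at Q' = 93.75: 50 + 0.5·93.75 = 96.875.
ΔQ = 121.0714 − 93.75 = 27.3214; wedge = 116 − 96.875 = 19.125.
Deadweight loss = ½ × 27.3214 × 19.125 = €261.26 thousand.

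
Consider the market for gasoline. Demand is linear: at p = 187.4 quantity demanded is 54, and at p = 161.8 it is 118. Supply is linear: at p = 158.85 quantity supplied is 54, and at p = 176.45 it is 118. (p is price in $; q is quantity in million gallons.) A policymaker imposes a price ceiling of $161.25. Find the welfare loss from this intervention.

$380.32 million

Demand slope = (161.8 − 187.4)/(118 − 54) = −0.4, so p = 209 − 0.4q.
Supply slope = (176.45 − 158.85)/(118 − 54) = 0.275, so p = 144 + 0.275q.
Competitive equilibrium: 209 − 0.4q = 144 + 0.275q → q* = 96.2963, p* = 170.4815.
At the ceiling p = 161.25, quantity supplied = (161.25 − 144)/0.275 = 62.7273.
Willingness to pay at q' = 62.7273: 209 − 0.4·62.7273 = 183.9091.
Δq = 96.2963 − 62.7273 = 33.569; wedge = 183.9091 − 161.25 = 22.6591.
DWL = ½ × 33.569 × 22.6591 = $380.32 million.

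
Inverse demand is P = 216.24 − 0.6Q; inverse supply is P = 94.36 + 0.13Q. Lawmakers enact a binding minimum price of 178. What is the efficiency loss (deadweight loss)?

3889.26

Competitive equilibrium: 216.24 − 0.6Q = 94.36 + 0.13Q → Q* = 166.9589, P* = 116.06466.
At the floor P = 178, quantity demanded = (216.24 − 178)/0.6 = 63.73333.
Sellers' marginal cost at Q' = 63.73333: 94.36 + 0.13·63.73333 = 102.64533.
ΔQ = 166.9589 − 63.73333 = 103.22557; wedge = 178 − 102.64533 = 75.35467.
DWL = ½ × 103.22557 × 75.35467 = 3889.26.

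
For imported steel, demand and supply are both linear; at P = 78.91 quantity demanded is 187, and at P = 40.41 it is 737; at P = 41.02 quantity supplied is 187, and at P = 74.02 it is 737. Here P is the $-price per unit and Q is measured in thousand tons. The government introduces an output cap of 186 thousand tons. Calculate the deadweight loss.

Demand slope = (40.41 − 78.91)/(737 − 187) = −0.07, so P = 92 − 0.07Q.
Supply slope = (74.02 − 41.02)/(737 − 187) = 0.06, so P = 29.8 + 0.06Q.
Competitive equilibrium: 92 − 0.07Q = 29.8 + 0.06Q → Q* = 478.4615, P* = 58.5077.
At Q = 186: demand price = 92 − 0.07·186 = 78.98; supply price = 29.8 + 0.06·186 = 40.96.
ΔQ = 478.4615 − 186 = 292.4615; wedge = 78.98 − 40.96 = 38.02.
DWL = ½ × 292.4615 × 38.02 = $5559.69 thousand.

$5559.69 thousand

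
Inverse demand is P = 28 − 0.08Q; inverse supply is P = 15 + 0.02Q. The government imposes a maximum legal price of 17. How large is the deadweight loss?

45

Competitive equilibrium: 28 − 0.08Q = 15 + 0.02Q → Q* = 130, P* = 17.6.
At the ceiling P = 17, quantity supplied = (17 − 15)/0.02 = 100.
Willingness to pay at Q' = 100: 28 − 0.08·100 = 20.
ΔQ = 130 − 100 = 30; wedge = 20 − 17 = 3.
Welfare loss = ½ × 30 × 3 = 45.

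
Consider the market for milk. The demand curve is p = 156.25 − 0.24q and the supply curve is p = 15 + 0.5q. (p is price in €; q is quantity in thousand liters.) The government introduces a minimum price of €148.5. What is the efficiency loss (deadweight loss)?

€9305.41 thousand

Competitive equilibrium: 156.25 − 0.24q = 15 + 0.5q → q* = 190.87838, p* = 110.43919.
At the floor p = 148.5, quantity demanded = (156.25 − 148.5)/0.24 = 32.29167.
Sellers' marginal cost at q' = 32.29167: 15 + 0.5·32.29167 = 31.14584.
Δq = 190.87838 − 32.29167 = 158.58671; wedge = 148.5 − 31.14584 = 117.35416.
Welfare loss = ½ × 158.58671 × 117.35416 = €9305.41 thousand.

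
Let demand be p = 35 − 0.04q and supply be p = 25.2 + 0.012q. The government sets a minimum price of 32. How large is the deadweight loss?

Competitive equilibrium: 35 − 0.04q = 25.2 + 0.012q → q* = 188.4615, p* = 27.4615.
At the floor p = 32, quantity demanded = (35 − 32)/0.04 = 75.
Sellers' marginal cost at q' = 75: 25.2 + 0.012·75 = 26.1.
Δq = 188.4615 − 75 = 113.4615; wedge = 32 − 26.1 = 5.9.
The triangle = ½ × 113.4615 × 5.9 = 334.71.

334.71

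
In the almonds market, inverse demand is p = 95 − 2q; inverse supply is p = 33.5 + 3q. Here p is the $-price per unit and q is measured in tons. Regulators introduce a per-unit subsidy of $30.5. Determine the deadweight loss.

Competitive equilibrium: 95 − 2q = 33.5 + 3q → q* = 12.3, p* = 70.4.
The subsidy lowers effective supply by 30.5: p = 3 + 3q.
New quantity: 95 − 2q = 3 + 3q → q' = 18.4.
Overproduction Δq = 18.4 − 12.3 = 6.1; wedge = subsidy = 30.5.
Deadweight loss = ½ × 6.1 × 30.5 = $93.025.

$93.025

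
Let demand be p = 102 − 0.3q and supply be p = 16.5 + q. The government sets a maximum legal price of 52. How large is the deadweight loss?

595.55

Competitive equilibrium: 102 − 0.3q = 16.5 + q → q* = 65.7692, p* = 82.2692.
At the ceiling p = 52, quantity supplied = (52 − 16.5)/1 = 35.5.
Willingness to pay at q' = 35.5: 102 − 0.3·35.5 = 91.35.
Δq = 65.7692 − 35.5 = 30.2692; wedge = 91.35 − 52 = 39.35.
The triangle = ½ × 30.2692 × 39.35 = 595.55.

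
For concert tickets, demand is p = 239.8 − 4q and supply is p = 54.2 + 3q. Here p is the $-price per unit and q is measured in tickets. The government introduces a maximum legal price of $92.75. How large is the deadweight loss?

Competitive equilibrium: 239.8 − 4q = 54.2 + 3q → q* = 26.51429, p* = 133.74286.
At the ceiling p = 92.75, quantity supplied = (92.75 − 54.2)/3 = 12.85.
Willingness to pay at q' = 12.85: 239.8 − 4·12.85 = 188.4.
Δq = 26.51429 − 12.85 = 13.66429; wedge = 188.4 − 92.75 = 95.65.
The triangle = ½ × 13.66429 × 95.65 = $653.49.

$653.49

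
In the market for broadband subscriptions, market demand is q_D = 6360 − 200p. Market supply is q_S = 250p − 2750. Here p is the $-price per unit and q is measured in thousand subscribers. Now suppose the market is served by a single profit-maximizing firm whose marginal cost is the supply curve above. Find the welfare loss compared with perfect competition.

$3065.76 thousand

In inverse form: demand p = 31.8 − 0.005q, supply p = 11 + 0.004q.
Competitive equilibrium: 31.8 − 0.005q = 11 + 0.004q → q* = 2311.11111, p* = 20.24444.
Marginal revenue: MR = 31.8 − 0.01q. Set MR = MC: 31.8 − 0.01q = 11 + 0.004q → q_m = 1485.71429.
Price p_m = 31.8 − 0.005·1485.71429 = 24.37143; MC(q_m) = 11 + 0.004·1485.71429 = 16.94286.
Competitive q* = 2311.11111, so Δq = 825.39682; wedge = 24.37143 − 16.94286 = 7.42857.
Welfare loss = ½ × 825.39682 × 7.42857 = $3065.76 thousand.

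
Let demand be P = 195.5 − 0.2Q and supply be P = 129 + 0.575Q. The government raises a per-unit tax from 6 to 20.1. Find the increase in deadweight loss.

237.43

Competitive equilibrium: 195.5 − 0.2Q = 129 + 0.575Q → Q* = 85.8065, P* = 178.3387.
For a per-unit tax t: ΔQ = t/0.775, so DWL = ½·t·(t/0.775) = t²/1.55.
At t = 6: DWL = 23.226. At t = 20.1: DWL = 260.652.
Increase = 260.652 − 23.226 = 237.43.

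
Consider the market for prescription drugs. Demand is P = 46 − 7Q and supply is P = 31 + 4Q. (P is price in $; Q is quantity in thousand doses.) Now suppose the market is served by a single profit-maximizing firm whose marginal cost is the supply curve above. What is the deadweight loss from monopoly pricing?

$1.55 thousand

Competitive equilibrium: 46 − 7Q = 31 + 4Q → Q* = 1.3636, P* = 36.4545.
Marginal revenue: MR = 46 − 14Q. Set MR = MC: 46 − 14Q = 31 + 4Q → Q_m = 0.8333.
Price P_m = 46 − 7·0.8333 = 40.1669; MC(Q_m) = 31 + 4·0.8333 = 34.3332.
Competitive Q* = 1.3636, so ΔQ = 0.5303; wedge = 40.1669 − 34.3332 = 5.8337.
Welfare loss = ½ × 0.5303 × 5.8337 = $1.55 thousand.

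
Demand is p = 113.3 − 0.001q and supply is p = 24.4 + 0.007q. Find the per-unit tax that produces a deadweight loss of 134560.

Competitive equilibrium: 113.3 − 0.001q = 24.4 + 0.007q → q* = 11112.5, p* = 102.1875.
A tax t gives Δq = t/0.008 and wedge t, so DWL = t²/0.016.
t²/0.016 = 134560 → t² = 2152.96 → t = 46.4.

46.4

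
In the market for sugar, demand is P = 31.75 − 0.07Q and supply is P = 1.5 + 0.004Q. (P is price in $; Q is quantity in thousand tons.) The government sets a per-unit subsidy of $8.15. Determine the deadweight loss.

Competitive equilibrium: 31.75 − 0.07Q = 1.5 + 0.004Q → Q* = 408.7838, P* = 3.1351.
The subsidy lowers effective supply by 8.15: P = 0.004Q − 6.65.
New quantity: 31.75 − 0.07Q = 0.004Q − 6.65 → Q' = 518.9189.
Overproduction ΔQ = 518.9189 − 408.7838 = 110.1351; wedge = subsidy = 8.15.
Welfare loss = ½ × 110.1351 × 8.15 = $448.80 thousand.

$448.80 thousand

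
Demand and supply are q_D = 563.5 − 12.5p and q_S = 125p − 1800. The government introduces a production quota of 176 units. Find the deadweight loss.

1311.35

In inverse form: demand p = 45.08 − 0.08q, supply p = 14.4 + 0.008q.
Competitive equilibrium: 45.08 − 0.08q = 14.4 + 0.008q → q* = 348.6364, p* = 17.1891.
At q = 176: demand price = 45.08 − 0.08·176 = 31; supply price = 14.4 + 0.008·176 = 15.808.
Δq = 348.6364 − 176 = 172.6364; wedge = 31 − 15.808 = 15.192.
Welfare loss = ½ × 172.6364 × 15.192 = 1311.35.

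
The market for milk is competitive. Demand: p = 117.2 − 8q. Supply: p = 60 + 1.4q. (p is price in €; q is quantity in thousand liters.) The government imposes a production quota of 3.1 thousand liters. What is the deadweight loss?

€41.88 thousand

Competitive equilibrium: 117.2 − 8q = 60 + 1.4q → q* = 6.0851, p* = 68.5191.
At q = 3.1: demand price = 117.2 − 8·3.1 = 92.4; supply price = 60 + 1.4·3.1 = 64.34.
Δq = 6.0851 − 3.1 = 2.9851; wedge = 92.4 − 64.34 = 28.06.
Welfare loss = ½ × 2.9851 × 28.06 = €41.88 thousand.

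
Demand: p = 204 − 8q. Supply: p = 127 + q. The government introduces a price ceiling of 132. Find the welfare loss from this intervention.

Competitive equilibrium: 204 − 8q = 127 + q → q* = 8.5556, p* = 135.5556.
At the ceiling p = 132, quantity supplied = (132 − 127)/1 = 5.
Willingness to pay at q' = 5: 204 − 8·5 = 164.
Δq = 8.5556 − 5 = 3.5556; wedge = 164 − 132 = 32.
The triangle = ½ × 3.5556 × 32 = 56.89.

56.89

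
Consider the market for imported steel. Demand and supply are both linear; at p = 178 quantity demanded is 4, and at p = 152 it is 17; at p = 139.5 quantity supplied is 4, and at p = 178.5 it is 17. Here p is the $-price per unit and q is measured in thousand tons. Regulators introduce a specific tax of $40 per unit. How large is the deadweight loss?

$160 thousand

Demand slope = (152 − 178)/(17 − 4) = −2, so p = 186 − 2q.
Supply slope = (178.5 − 139.5)/(17 − 4) = 3, so p = 127.5 + 3q.
Competitive equilibrium: 186 − 2q = 127.5 + 3q → q* = 11.7, p* = 162.6.
With the tax, the buyer price exceeds the seller price by 40: (186 − 2q) − (127.5 + 3q) = 40 → q' = 3.7.
Δq = 11.7 − 3.7 = 8; the wedge equals the tax, 40.
The triangle = ½ × 8 × 40 = $160 thousand.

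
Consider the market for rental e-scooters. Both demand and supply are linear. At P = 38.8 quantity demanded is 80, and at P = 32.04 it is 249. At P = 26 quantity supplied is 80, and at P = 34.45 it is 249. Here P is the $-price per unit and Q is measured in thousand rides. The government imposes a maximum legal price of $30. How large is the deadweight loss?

$174.22 thousand

Demand slope = (32.04 − 38.8)/(249 − 80) = −0.04, so P = 42 − 0.04Q.
Supply slope = (34.45 − 26)/(249 − 80) = 0.05, so P = 22 + 0.05Q.
Competitive equilibrium: 42 − 0.04Q = 22 + 0.05Q → Q* = 222.2222, P* = 33.1111.
At the ceiling P = 30, quantity supplied = (30 − 22)/0.05 = 160.
Willingness to pay at Q' = 160: 42 − 0.04·160 = 35.6.
ΔQ = 222.2222 − 160 = 62.2222; wedge = 35.6 − 30 = 5.6.
Deadweight loss = ½ × 62.2222 × 5.6 = $174.22 thousand.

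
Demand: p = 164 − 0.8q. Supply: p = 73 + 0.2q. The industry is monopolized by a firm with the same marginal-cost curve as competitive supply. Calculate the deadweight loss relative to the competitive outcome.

Competitive equilibrium: 164 − 0.8q = 73 + 0.2q → q* = 91, p* = 91.2.
Marginal revenue: MR = 164 − 1.6q. Set MR = MC: 164 − 1.6q = 73 + 0.2q → q_m = 50.55556.
Price p_m = 164 − 0.8·50.55556 = 123.55555; MC(q_m) = 73 + 0.2·50.55556 = 83.11111.
Competitive q* = 91, so Δq = 40.44444; wedge = 123.55555 − 83.11111 = 40.44444.
DWL = ½ × 40.44444 × 40.44444 = 817.88.

817.88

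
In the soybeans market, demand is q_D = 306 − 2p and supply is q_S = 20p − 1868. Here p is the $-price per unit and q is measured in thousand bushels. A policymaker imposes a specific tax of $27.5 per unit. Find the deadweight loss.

$687.50 thousand

In inverse form: demand p = 153 − 0.5q, supply p = 93.4 + 0.05q.
Competitive equilibrium: 153 − 0.5q = 93.4 + 0.05q → q* = 108.3636, p* = 98.8182.
With the tax, the buyer price exceeds the seller price by 27.5: (153 − 0.5q) − (93.4 + 0.05q) = 27.5 → q' = 58.3636.
Δq = 108.3636 − 58.3636 = 50; the wedge equals the tax, 27.5.
Deadweight loss = ½ × 50 × 27.5 = $687.50 thousand.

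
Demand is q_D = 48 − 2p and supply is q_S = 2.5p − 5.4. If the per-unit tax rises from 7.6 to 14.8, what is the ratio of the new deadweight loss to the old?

3.792

In inverse form: demand p = 24 − 0.5q, supply p = 2.16 + 0.4q.
Competitive equilibrium: 24 − 0.5q = 2.16 + 0.4q → q* = 24.2667, p* = 11.8667.
For a per-unit tax t: Δq = t/0.9, so DWL = ½·t·(t/0.9) = t²/1.8.
At t = 7.6: DWL = 32.089. At t = 14.8: DWL = 121.689.
Ratio = (14.8/7.6)² = 3.792.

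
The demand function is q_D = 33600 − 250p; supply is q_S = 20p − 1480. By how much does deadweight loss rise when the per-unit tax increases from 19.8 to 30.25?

In inverse form: demand p = 134.4 − 0.004q, supply p = 74 + 0.05q.
Competitive equilibrium: 134.4 − 0.004q = 74 + 0.05q → q* = 1118.5185, p* = 129.9259.
For a per-unit tax t: Δq = t/0.054, so DWL = ½·t·(t/0.054) = t²/0.108.
At t = 19.8: DWL = 3630. At t = 30.25: DWL = 8472.801.
Increase = 8472.801 − 3630 = 4842.80.

4842.80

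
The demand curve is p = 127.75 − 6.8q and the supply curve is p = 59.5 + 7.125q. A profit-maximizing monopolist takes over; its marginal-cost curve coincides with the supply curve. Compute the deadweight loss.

18.01

Competitive equilibrium: 127.75 − 6.8q = 59.5 + 7.125q → q* = 4.9013, p* = 94.4215.
Marginal revenue: MR = 127.75 − 13.6q. Set MR = MC: 127.75 − 13.6q = 59.5 + 7.125q → q_m = 3.2931.
Price p_m = 127.75 − 6.8·3.2931 = 105.3569; MC(q_m) = 59.5 + 7.125·3.2931 = 82.9633.
Competitive q* = 4.9013, so Δq = 1.6082; wedge = 105.3569 − 82.9633 = 22.3936.
DWL = ½ × 1.6082 × 22.3936 = 18.01.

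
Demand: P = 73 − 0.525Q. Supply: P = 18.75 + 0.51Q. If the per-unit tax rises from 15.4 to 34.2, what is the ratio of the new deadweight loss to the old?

Competitive equilibrium: 73 − 0.525Q = 18.75 + 0.51Q → Q* = 52.4155, P* = 45.4819.
For a per-unit tax t: ΔQ = t/1.035, so DWL = ½·t·(t/1.035) = t²/2.07.
At t = 15.4: DWL = 114.570. At t = 34.2: DWL = 565.043.
Ratio = (34.2/15.4)² = 4.932.

4.932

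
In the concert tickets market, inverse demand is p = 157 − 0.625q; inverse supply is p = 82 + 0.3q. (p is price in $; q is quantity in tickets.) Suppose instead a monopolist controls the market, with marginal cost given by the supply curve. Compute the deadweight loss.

Competitive equilibrium: 157 − 0.625q = 82 + 0.3q → q* = 81.08108, p* = 106.32432.
Marginal revenue: MR = 157 − 1.25q. Set MR = MC: 157 − 1.25q = 82 + 0.3q → q_m = 48.3871.
Price p_m = 157 − 0.625·48.3871 = 126.75806; MC(q_m) = 82 + 0.3·48.3871 = 96.51613.
Competitive q* = 81.08108, so Δq = 32.69398; wedge = 126.75806 − 96.51613 = 30.24193.
Welfare loss = ½ × 32.69398 × 30.24193 = $494.36.

$494.36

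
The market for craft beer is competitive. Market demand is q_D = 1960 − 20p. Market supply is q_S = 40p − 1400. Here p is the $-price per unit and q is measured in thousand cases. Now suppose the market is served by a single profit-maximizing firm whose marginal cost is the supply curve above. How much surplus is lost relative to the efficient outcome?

In inverse form: demand p = 98 − 0.05q, supply p = 35 + 0.025q.
Competitive equilibrium: 98 − 0.05q = 35 + 0.025q → q* = 840, p* = 56.
Marginal revenue: MR = 98 − 0.1q. Set MR = MC: 98 − 0.1q = 35 + 0.025q → q_m = 504.
Price p_m = 98 − 0.05·504 = 72.8; MC(q_m) = 35 + 0.025·504 = 47.6.
Competitive q* = 840, so Δq = 336; wedge = 72.8 − 47.6 = 25.2.
The triangle = ½ × 336 × 25.2 = $4233.60 thousand.

$4233.60 thousand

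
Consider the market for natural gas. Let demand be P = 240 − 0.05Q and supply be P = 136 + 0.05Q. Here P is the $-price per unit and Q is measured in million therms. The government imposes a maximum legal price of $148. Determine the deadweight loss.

$32000 million

Competitive equilibrium: 240 − 0.05Q = 136 + 0.05Q → Q* = 1040, P* = 188.
At the ceiling P = 148, quantity supplied = (148 − 136)/0.05 = 240.
Willingness to pay at Q' = 240: 240 − 0.05·240 = 228.
ΔQ = 1040 − 240 = 800; wedge = 228 − 148 = 80.
The triangle = ½ × 800 × 80 = $32000 million.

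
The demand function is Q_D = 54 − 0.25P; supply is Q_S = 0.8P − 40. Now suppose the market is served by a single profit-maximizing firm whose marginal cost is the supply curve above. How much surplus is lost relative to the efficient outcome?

In inverse form: demand P = 216 − 4Q, supply P = 50 + 1.25Q.
Competitive equilibrium: 216 − 4Q = 50 + 1.25Q → Q* = 31.619, P* = 89.5238.
Marginal revenue: MR = 216 − 8Q. Set MR = MC: 216 − 8Q = 50 + 1.25Q → Q_m = 17.9459.
Price P_m = 216 − 4·17.9459 = 144.2164; MC(Q_m) = 50 + 1.25·17.9459 = 72.4324.
Competitive Q* = 31.619, so ΔQ = 13.6731; wedge = 144.2164 − 72.4324 = 71.784.
Welfare loss = ½ × 13.6731 × 71.784 = 490.75.

490.75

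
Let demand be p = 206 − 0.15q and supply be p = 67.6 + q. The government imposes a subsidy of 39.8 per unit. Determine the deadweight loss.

Competitive equilibrium: 206 − 0.15q = 67.6 + q → q* = 120.3478, p* = 187.9478.
The subsidy lowers effective supply by 39.8: p = 27.8 + q.
New quantity: 206 − 0.15q = 27.8 + q → q' = 154.9565.
Overproduction Δq = 154.9565 − 120.3478 = 34.6087; wedge = subsidy = 39.8.
The triangle = ½ × 34.6087 × 39.8 = 688.71.

688.71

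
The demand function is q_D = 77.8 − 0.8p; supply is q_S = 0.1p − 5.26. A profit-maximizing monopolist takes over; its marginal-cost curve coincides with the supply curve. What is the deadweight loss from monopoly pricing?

0.89

In inverse form: demand p = 97.25 − 1.25q, supply p = 52.6 + 10q.
Competitive equilibrium: 97.25 − 1.25q = 52.6 + 10q → q* = 3.9689, p* = 92.2889.
Marginal revenue: MR = 97.25 − 2.5q. Set MR = MC: 97.25 − 2.5q = 52.6 + 10q → q_m = 3.572.
Price p_m = 97.25 − 1.25·3.572 = 92.785; MC(q_m) = 52.6 + 10·3.572 = 88.32.
Competitive q* = 3.9689, so Δq = 0.3969; wedge = 92.785 − 88.32 = 4.465.
DWL = ½ × 0.3969 × 4.465 = 0.89.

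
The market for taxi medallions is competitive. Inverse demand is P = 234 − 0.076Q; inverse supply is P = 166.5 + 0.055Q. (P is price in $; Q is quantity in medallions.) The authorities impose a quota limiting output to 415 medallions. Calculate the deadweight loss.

$658.50

Competitive equilibrium: 234 − 0.076Q = 166.5 + 0.055Q → Q* = 515.2672, P* = 194.8397.
At Q = 415: demand price = 234 − 0.076·415 = 202.46; supply price = 166.5 + 0.055·415 = 189.325.
ΔQ = 515.2672 − 415 = 100.2672; wedge = 202.46 − 189.325 = 13.135.
Welfare loss = ½ × 100.2672 × 13.135 = $658.50.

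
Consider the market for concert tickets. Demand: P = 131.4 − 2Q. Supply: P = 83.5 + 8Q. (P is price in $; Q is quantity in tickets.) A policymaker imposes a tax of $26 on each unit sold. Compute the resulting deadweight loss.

$33.80

Competitive equilibrium: 131.4 − 2Q = 83.5 + 8Q → Q* = 4.79, P* = 121.82.
With the tax, the buyer price exceeds the seller price by 26: (131.4 − 2Q) − (83.5 + 8Q) = 26 → Q' = 2.19.
ΔQ = 4.79 − 2.19 = 2.6; the wedge equals the tax, 26.
The triangle = ½ × 2.6 × 26 = $33.80.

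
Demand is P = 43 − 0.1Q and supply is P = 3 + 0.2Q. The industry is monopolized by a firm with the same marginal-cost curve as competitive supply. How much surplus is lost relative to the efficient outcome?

Competitive equilibrium: 43 − 0.1Q = 3 + 0.2Q → Q* = 133.3333, P* = 29.6667.
Marginal revenue: MR = 43 − 0.2Q. Set MR = MC: 43 − 0.2Q = 3 + 0.2Q → Q_m = 100.
Price P_m = 43 − 0.1·100 = 33; MC(Q_m) = 3 + 0.2·100 = 23.
Competitive Q* = 133.3333, so ΔQ = 33.3333; wedge = 33 − 23 = 10.
Welfare loss = ½ × 33.3333 × 10 = 166.67.

166.67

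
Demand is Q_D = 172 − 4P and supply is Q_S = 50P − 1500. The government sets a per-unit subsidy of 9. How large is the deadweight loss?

In inverse form: demand P = 43 − 0.25Q, supply P = 30 + 0.02Q.
Competitive equilibrium: 43 − 0.25Q = 30 + 0.02Q → Q* = 48.1481, P* = 30.963.
The subsidy lowers effective supply by 9: P = 21 + 0.02Q.
New quantity: 43 − 0.25Q = 21 + 0.02Q → Q' = 81.4815.
Overproduction ΔQ = 81.4815 − 48.1481 = 33.3334; wedge = subsidy = 9.
DWL = ½ × 33.3334 × 9 = 150.

150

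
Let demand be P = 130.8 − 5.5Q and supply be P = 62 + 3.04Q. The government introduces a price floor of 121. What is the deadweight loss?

168.10

Competitive equilibrium: 130.8 − 5.5Q = 62 + 3.04Q → Q* = 8.0562, P* = 86.4909.
At the floor P = 121, quantity demanded = (130.8 − 121)/5.5 = 1.7818.
Sellers' marginal cost at Q' = 1.7818: 62 + 3.04·1.7818 = 67.4167.
ΔQ = 8.0562 − 1.7818 = 6.2744; wedge = 121 − 67.4167 = 53.5833.
Deadweight loss = ½ × 6.2744 × 53.5833 = 168.10.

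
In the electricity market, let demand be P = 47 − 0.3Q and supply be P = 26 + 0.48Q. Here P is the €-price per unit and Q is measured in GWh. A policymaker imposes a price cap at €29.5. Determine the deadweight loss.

Competitive equilibrium: 47 − 0.3Q = 26 + 0.48Q → Q* = 26.9231, P* = 38.9231.
At the ceiling P = 29.5, quantity supplied = (29.5 − 26)/0.48 = 7.2917.
Willingness to pay at Q' = 7.2917: 47 − 0.3·7.2917 = 44.8125.
ΔQ = 26.9231 − 7.2917 = 19.6314; wedge = 44.8125 − 29.5 = 15.3125.
The triangle = ½ × 19.6314 × 15.3125 = €150.30.

€150.30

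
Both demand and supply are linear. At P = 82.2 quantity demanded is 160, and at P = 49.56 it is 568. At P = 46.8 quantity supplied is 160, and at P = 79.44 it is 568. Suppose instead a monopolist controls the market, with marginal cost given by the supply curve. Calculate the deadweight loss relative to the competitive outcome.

1292.01

Demand slope = (49.56 − 82.2)/(568 − 160) = −0.08, so P = 95 − 0.08Q.
Supply slope = (79.44 − 46.8)/(568 − 160) = 0.08, so P = 34 + 0.08Q.
Competitive equilibrium: 95 − 0.08Q = 34 + 0.08Q → Q* = 381.25, P* = 64.5.
Marginal revenue: MR = 95 − 0.16Q. Set MR = MC: 95 − 0.16Q = 34 + 0.08Q → Q_m = 254.16667.
Price P_m = 95 − 0.08·254.16667 = 74.66667; MC(Q_m) = 34 + 0.08·254.16667 = 54.33333.
Competitive Q* = 381.25, so ΔQ = 127.08333; wedge = 74.66667 − 54.33333 = 20.33334.
DWL = ½ × 127.08333 × 20.33334 = 1292.01.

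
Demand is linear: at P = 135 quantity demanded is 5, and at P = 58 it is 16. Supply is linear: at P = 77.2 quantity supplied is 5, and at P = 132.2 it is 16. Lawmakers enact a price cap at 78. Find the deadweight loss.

Demand slope = (58 − 135)/(16 − 5) = −7, so P = 170 − 7Q.
Supply slope = (132.2 − 77.2)/(16 − 5) = 5, so P = 52.2 + 5Q.
Competitive equilibrium: 170 − 7Q = 52.2 + 5Q → Q* = 9.8167, P* = 101.2833.
At the ceiling P = 78, quantity supplied = (78 − 52.2)/5 = 5.16.
Willingness to pay at Q' = 5.16: 170 − 7·5.16 = 133.88.
ΔQ = 9.8167 − 5.16 = 4.6567; wedge = 133.88 − 78 = 55.88.
The triangle = ½ × 4.6567 × 55.88 = 130.11.

130.11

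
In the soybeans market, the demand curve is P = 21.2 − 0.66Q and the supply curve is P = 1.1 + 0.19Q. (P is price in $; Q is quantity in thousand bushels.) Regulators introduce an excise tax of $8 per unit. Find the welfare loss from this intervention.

$37.65 thousand

Competitive equilibrium: 21.2 − 0.66Q = 1.1 + 0.19Q → Q* = 23.6471, P* = 5.5929.
With the tax, the buyer price exceeds the seller price by 8: (21.2 − 0.66Q) − (1.1 + 0.19Q) = 8 → Q' = 14.2353.
ΔQ = 23.6471 − 14.2353 = 9.4118; the wedge equals the tax, 8.
Deadweight loss = ½ × 9.4118 × 8 = $37.65 thousand.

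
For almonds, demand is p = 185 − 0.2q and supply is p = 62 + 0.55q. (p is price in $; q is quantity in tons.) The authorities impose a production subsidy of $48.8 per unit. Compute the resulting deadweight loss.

$1587.63

Competitive equilibrium: 185 − 0.2q = 62 + 0.55q → q* = 164, p* = 152.2.
The subsidy lowers effective supply by 48.8: p = 13.2 + 0.55q.
New quantity: 185 − 0.2q = 13.2 + 0.55q → q' = 229.0667.
Overproduction Δq = 229.0667 − 164 = 65.0667; wedge = subsidy = 48.8.
Deadweight loss = ½ × 65.0667 × 48.8 = $1587.63.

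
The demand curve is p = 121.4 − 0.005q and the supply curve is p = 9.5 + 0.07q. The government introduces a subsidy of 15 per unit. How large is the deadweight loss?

Competitive equilibrium: 121.4 − 0.005q = 9.5 + 0.07q → q* = 1492, p* = 113.94.
The subsidy lowers effective supply by 15: p = 0.07q − 5.5.
New quantity: 121.4 − 0.005q = 0.07q − 5.5 → q' = 1692.
Overproduction Δq = 1692 − 1492 = 200; wedge = subsidy = 15.
DWL = ½ × 200 × 15 = 1500.

1500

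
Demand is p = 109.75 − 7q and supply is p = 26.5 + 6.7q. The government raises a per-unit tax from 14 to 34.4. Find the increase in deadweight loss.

Competitive equilibrium: 109.75 − 7q = 26.5 + 6.7q → q* = 6.0766, p* = 67.2135.
For a per-unit tax t: Δq = t/13.7, so DWL = ½·t·(t/13.7) = t²/27.4.
At t = 14: DWL = 7.153. At t = 34.4: DWL = 43.188.
Increase = 43.188 − 7.153 = 36.04.

36.04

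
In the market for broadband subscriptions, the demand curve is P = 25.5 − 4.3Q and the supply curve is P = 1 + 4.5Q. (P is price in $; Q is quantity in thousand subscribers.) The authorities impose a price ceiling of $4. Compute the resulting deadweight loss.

$19.73 thousand

Competitive equilibrium: 25.5 − 4.3Q = 1 + 4.5Q → Q* = 2.7841, P* = 13.5284.
At the ceiling P = 4, quantity supplied = (4 − 1)/4.5 = 0.6667.
Willingness to pay at Q' = 0.6667: 25.5 − 4.3·0.6667 = 22.6332.
ΔQ = 2.7841 − 0.6667 = 2.1174; wedge = 22.6332 − 4 = 18.6332.
The triangle = ½ × 2.1174 × 18.6332 = $19.73 thousand.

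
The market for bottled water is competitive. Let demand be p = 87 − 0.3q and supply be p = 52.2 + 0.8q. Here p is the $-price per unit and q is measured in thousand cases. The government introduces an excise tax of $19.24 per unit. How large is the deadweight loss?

$168.26 thousand

Competitive equilibrium: 87 − 0.3q = 52.2 + 0.8q → q* = 31.6364, p* = 77.5091.
With the tax, the buyer price exceeds the seller price by 19.24: (87 − 0.3q) − (52.2 + 0.8q) = 19.24 → q' = 14.1455.
Δq = 31.6364 − 14.1455 = 17.4909; the wedge equals the tax, 19.24.
Welfare loss = ½ × 17.4909 × 19.24 = $168.26 thousand.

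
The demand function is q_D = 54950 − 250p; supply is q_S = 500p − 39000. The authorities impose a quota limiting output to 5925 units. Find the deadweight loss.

In inverse form: demand p = 219.8 − 0.004q, supply p = 78 + 0.002q.
Competitive equilibrium: 219.8 − 0.004q = 78 + 0.002q → q* = 23633.3333, p* = 125.2667.
At q = 5925: demand price = 219.8 − 0.004·5925 = 196.1; supply price = 78 + 0.002·5925 = 89.85.
Δq = 23633.3333 − 5925 = 17708.3333; wedge = 196.1 − 89.85 = 106.25.
DWL = ½ × 17708.3333 × 106.25 = 940755.21.

940755.21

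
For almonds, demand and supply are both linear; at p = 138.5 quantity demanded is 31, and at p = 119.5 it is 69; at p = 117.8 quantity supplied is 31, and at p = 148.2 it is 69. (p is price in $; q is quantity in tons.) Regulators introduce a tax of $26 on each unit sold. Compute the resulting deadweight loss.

$260

Demand slope = (119.5 − 138.5)/(69 − 31) = −0.5, so p = 154 − 0.5q.
Supply slope = (148.2 − 117.8)/(69 − 31) = 0.8, so p = 93 + 0.8q.
Competitive equilibrium: 154 − 0.5q = 93 + 0.8q → q* = 46.9231, p* = 130.5385.
With the tax, the buyer price exceeds the seller price by 26: (154 − 0.5q) − (93 + 0.8q) = 26 → q' = 26.9231.
Δq = 46.9231 − 26.9231 = 20; the wedge equals the tax, 26.
Deadweight loss = ½ × 20 × 26 = $260.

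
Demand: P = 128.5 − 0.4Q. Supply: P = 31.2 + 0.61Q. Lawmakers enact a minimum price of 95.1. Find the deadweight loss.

83.21

Competitive equilibrium: 128.5 − 0.4Q = 31.2 + 0.61Q → Q* = 96.3366, P* = 89.9653.
At the floor P = 95.1, quantity demanded = (128.5 − 95.1)/0.4 = 83.5.
Sellers' marginal cost at Q' = 83.5: 31.2 + 0.61·83.5 = 82.135.
ΔQ = 96.3366 − 83.5 = 12.8366; wedge = 95.1 − 82.135 = 12.965.
Deadweight loss = ½ × 12.8366 × 12.965 = 83.21.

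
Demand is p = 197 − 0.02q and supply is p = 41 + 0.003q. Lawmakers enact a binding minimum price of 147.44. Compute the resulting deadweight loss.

Competitive equilibrium: 197 − 0.02q = 41 + 0.003q → q* = 6782.6087, p* = 61.3478.
At the floor p = 147.44, quantity demanded = (197 − 147.44)/0.02 = 2478.
Sellers' marginal cost at q' = 2478: 41 + 0.003·2478 = 48.434.
Δq = 6782.6087 − 2478 = 4304.6087; wedge = 147.44 − 48.434 = 99.006.
Deadweight loss = ½ × 4304.6087 × 99.006 = 213091.04.

213091.04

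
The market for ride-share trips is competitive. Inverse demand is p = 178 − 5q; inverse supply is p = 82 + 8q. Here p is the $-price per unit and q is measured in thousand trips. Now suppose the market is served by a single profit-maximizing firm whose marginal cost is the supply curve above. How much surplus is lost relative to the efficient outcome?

Competitive equilibrium: 178 − 5q = 82 + 8q → q* = 7.3846, p* = 141.0769.
Marginal revenue: MR = 178 − 10q. Set MR = MC: 178 − 10q = 82 + 8q → q_m = 5.3333.
Price p_m = 178 − 5·5.3333 = 151.3335; MC(q_m) = 82 + 8·5.3333 = 124.6664.
Competitive q* = 7.3846, so Δq = 2.0513; wedge = 151.3335 − 124.6664 = 26.6671.
Deadweight loss = ½ × 2.0513 × 26.6671 = $27.35 thousand.

$27.35 thousand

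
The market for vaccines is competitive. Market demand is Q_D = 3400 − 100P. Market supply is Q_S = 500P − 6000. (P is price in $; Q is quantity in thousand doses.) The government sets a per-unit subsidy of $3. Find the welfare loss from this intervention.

In inverse form: demand P = 34 − 0.01Q, supply P = 12 + 0.002Q.
Competitive equilibrium: 34 − 0.01Q = 12 + 0.002Q → Q* = 1833.3333, P* = 15.6667.
The subsidy lowers effective supply by 3: P = 9 + 0.002Q.
New quantity: 34 − 0.01Q = 9 + 0.002Q → Q' = 2083.3333.
Overproduction ΔQ = 2083.3333 − 1833.3333 = 250; wedge = subsidy = 3.
DWL = ½ × 250 × 3 = $375 thousand.

$375 thousand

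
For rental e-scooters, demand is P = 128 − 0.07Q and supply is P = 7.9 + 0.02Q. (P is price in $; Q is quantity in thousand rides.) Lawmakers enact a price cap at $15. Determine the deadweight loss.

$43169.01 thousand

Competitive equilibrium: 128 − 0.07Q = 7.9 + 0.02Q → Q* = 1334.4444, P* = 34.5889.
At the ceiling P = 15, quantity supplied = (15 − 7.9)/0.02 = 355.
Willingness to pay at Q' = 355: 128 − 0.07·355 = 103.15.
ΔQ = 1334.4444 − 355 = 979.4444; wedge = 103.15 − 15 = 88.15.
Deadweight loss = ½ × 979.4444 × 88.15 = $43169.01 thousand.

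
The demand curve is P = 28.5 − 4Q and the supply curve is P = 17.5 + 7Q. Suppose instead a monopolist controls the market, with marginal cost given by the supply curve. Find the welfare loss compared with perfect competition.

0.39

Competitive equilibrium: 28.5 − 4Q = 17.5 + 7Q → Q* = 1, P* = 24.5.
Marginal revenue: MR = 28.5 − 8Q. Set MR = MC: 28.5 − 8Q = 17.5 + 7Q → Q_m = 0.7333.
Price P_m = 28.5 − 4·0.7333 = 25.5668; MC(Q_m) = 17.5 + 7·0.7333 = 22.6331.
Competitive Q* = 1, so ΔQ = 0.2667; wedge = 25.5668 − 22.6331 = 2.9337.
Welfare loss = ½ × 0.2667 × 2.9337 = 0.39.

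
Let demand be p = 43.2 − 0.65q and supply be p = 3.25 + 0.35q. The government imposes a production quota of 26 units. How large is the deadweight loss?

Competitive equilibrium: 43.2 − 0.65q = 3.25 + 0.35q → q* = 39.95, p* = 17.2325.
At q = 26: demand price = 43.2 − 0.65·26 = 26.3; supply price = 3.25 + 0.35·26 = 12.35.
Δq = 39.95 − 26 = 13.95; wedge = 26.3 − 12.35 = 13.95.
DWL = ½ × 13.95 × 13.95 = 97.30.

97.30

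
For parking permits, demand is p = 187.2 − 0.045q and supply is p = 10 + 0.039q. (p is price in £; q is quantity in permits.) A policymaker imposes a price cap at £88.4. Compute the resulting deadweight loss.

£413.87

Competitive equilibrium: 187.2 − 0.045q = 10 + 0.039q → q* = 2109.5238, p* = 92.2714.
At the ceiling p = 88.4, quantity supplied = (88.4 − 10)/0.039 = 2010.2564.
Willingness to pay at q' = 2010.2564: 187.2 − 0.045·2010.2564 = 96.7385.
Δq = 2109.5238 − 2010.2564 = 99.2674; wedge = 96.7385 − 88.4 = 8.3385.
The triangle = ½ × 99.2674 × 8.3385 = £413.87.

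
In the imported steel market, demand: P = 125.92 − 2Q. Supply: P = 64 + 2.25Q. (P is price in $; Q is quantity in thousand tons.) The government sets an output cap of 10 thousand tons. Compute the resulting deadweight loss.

$44.37 thousand

Competitive equilibrium: 125.92 − 2Q = 64 + 2.25Q → Q* = 14.5694, P* = 96.7812.
At Q = 10: demand price = 125.92 − 2·10 = 105.92; supply price = 64 + 2.25·10 = 86.5.
ΔQ = 14.5694 − 10 = 4.5694; wedge = 105.92 − 86.5 = 19.42.
The triangle = ½ × 4.5694 × 19.42 = $44.37 thousand.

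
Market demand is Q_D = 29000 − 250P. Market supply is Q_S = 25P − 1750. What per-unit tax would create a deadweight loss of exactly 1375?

In inverse form: demand P = 116 − 0.004Q, supply P = 70 + 0.04Q.
Competitive equilibrium: 116 − 0.004Q = 70 + 0.04Q → Q* = 1045.4545, P* = 111.8182.
A tax t gives ΔQ = t/0.044 and wedge t, so DWL = t²/0.088.
t²/0.088 = 1375 → t² = 121 → t = 11.

11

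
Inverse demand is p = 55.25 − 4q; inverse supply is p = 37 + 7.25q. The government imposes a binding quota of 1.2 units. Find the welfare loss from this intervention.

1

Competitive equilibrium: 55.25 − 4q = 37 + 7.25q → q* = 1.6222, p* = 48.7611.
At q = 1.2: demand price = 55.25 − 4·1.2 = 50.45; supply price = 37 + 7.25·1.2 = 45.7.
Δq = 1.6222 − 1.2 = 0.4222; wedge = 50.45 − 45.7 = 4.75.
Deadweight loss = ½ × 0.4222 × 4.75 = 1.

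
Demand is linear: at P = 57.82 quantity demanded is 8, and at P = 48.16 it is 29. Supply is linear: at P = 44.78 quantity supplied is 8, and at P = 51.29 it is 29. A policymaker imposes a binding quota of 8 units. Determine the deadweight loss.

110.42

Demand slope = (48.16 − 57.82)/(29 − 8) = −0.46, so P = 61.5 − 0.46Q.
Supply slope = (51.29 − 44.78)/(29 − 8) = 0.31, so P = 42.3 + 0.31Q.
Competitive equilibrium: 61.5 − 0.46Q = 42.3 + 0.31Q → Q* = 24.9351, P* = 50.0299.
At Q = 8: demand price = 61.5 − 0.46·8 = 57.82; supply price = 42.3 + 0.31·8 = 44.78.
ΔQ = 24.9351 − 8 = 16.9351; wedge = 57.82 − 44.78 = 13.04.
DWL = ½ × 16.9351 × 13.04 = 110.42.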